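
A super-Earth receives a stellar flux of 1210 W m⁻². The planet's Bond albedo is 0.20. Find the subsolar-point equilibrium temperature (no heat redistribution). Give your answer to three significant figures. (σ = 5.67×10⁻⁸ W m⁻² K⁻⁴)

At the subsolar point the surface absorbs S(1−A) and emits σT⁴ per unit area — no factor of 4, since only the local patch is in balance.
T = [1210 × 0.80 / 5.67×10⁻⁸]^(1/4) = (1.71×10¹⁰)^(1/4) = 361 K.

T_ss ≈ 361 K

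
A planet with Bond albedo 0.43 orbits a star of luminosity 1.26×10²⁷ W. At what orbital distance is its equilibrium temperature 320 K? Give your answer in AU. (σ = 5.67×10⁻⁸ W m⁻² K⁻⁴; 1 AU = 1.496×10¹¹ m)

From T_eq⁴ = L(1−A)/(16πσd²): d = √[L(1−A)/(16πσT_eq⁴)].
d = √[1.26×10²⁷ × 0.57 / (16π × 5.67×10⁻⁸ × (320)⁴)] = 1.55×10¹¹ m = 1.04 AU.

d ≈ 1.04 AU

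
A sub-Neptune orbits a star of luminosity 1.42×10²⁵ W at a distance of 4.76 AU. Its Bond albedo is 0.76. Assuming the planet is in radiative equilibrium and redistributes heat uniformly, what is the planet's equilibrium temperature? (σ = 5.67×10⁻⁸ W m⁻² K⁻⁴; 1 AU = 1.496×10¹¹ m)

T_eq ≈ 39.2 K

d = 4.76 AU = 7.12×10¹¹ m.
Flux: S = L/(4πd²) = 1.42×10²⁵/(4π×(7.12×10¹¹)²) = 2.23 W m⁻².
Energy balance: absorbed = emitted ⇒ πR²·S(1−A) = 4πR²·σT_eq⁴, so T_eq⁴ = S(1−A)/(4σ).
T_eq = [2.23 × 0.24 / (4 × 5.67×10⁻⁸)]^(1/4) = (2.36×10⁶)^(1/4) = 39.2 K.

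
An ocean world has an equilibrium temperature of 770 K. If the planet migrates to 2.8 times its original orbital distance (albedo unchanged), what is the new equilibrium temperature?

T_eq ∝ L^(1/4) · d^(−1/2).
T′ = 770 / 2.8^(1/2) = 460 K.

T_eq ≈ 460 K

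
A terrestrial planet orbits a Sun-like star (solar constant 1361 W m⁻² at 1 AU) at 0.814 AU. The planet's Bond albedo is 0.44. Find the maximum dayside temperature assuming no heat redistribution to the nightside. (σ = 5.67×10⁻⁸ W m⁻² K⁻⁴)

T_ss ≈ 377 K

Flux at 0.814 AU: S = 1361/0.814² = 2050 W m⁻².
With no redistribution each surface element balances locally: S(1−A) = σT⁴.
T = [2050 × 0.56 / 5.67×10⁻⁸]^(1/4) = (2.03×10¹⁰)^(1/4) = 377 K.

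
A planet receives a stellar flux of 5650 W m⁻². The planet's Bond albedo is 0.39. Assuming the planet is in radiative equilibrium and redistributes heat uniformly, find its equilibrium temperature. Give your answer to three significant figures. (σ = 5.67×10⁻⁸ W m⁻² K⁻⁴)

T_eq ≈ 351 K

Energy balance: absorbed = emitted ⇒ πR²·S(1−A) = 4πR²·σT_eq⁴, so T_eq⁴ = S(1−A)/(4σ).
T_eq = [5650 × 0.61 / (4 × 5.67×10⁻⁸)]^(1/4) = (1.52×10¹⁰)^(1/4) = 351 K.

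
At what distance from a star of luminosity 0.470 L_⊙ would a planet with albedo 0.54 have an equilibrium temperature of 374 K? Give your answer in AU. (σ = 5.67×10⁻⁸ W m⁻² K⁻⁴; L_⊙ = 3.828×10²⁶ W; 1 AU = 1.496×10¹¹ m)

d ≈ 0.258 AU

L = 0.470 × 3.828×10²⁶ = 1.80×10²⁶ W.
From T_eq⁴ = L(1−A)/(16πσd²): d = √[L(1−A)/(16πσT_eq⁴)].
d = √[1.80×10²⁶ × 0.46 / (16π × 5.67×10⁻⁸ × (374)⁴)] = 3.85×10¹⁰ m = 0.258 AU.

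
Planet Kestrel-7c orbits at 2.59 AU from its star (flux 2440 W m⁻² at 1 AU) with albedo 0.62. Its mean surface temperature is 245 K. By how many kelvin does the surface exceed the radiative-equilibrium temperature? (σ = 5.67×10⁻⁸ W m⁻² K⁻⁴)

ΔT ≈ 87.9 K

S = 2440/2.59² = 363.7 W m⁻².
T_eq = [S(1−A)/(4σ)]^(1/4) = [363.7×0.38/(4×5.67×10⁻⁸)]^(1/4) = 157.1 K.
ΔT = T_surf − T_eq = 245 − 157.1.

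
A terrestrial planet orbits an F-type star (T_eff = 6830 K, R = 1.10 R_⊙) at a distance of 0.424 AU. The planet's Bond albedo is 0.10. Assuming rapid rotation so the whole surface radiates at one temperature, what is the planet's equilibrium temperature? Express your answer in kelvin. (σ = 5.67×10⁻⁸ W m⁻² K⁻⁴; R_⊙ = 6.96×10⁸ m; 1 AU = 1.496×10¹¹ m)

T_eq ≈ 517 K

R_⋆ = 1.10 × 6.96×10⁸ = 7.66×10⁸ m.
d = 0.424 AU = 6.34×10¹⁰ m.
L = 4πR_⋆²σT_⋆⁴ = 4π(7.66×10⁸)² × 5.67×10⁻⁸ × (6830)⁴ = 9.09×10²⁶ W.
S = L/(4πd²) = 1.80×10⁴ W m⁻².
Energy balance: absorbed = emitted ⇒ πR²·S(1−A) = 4πR²·σT_eq⁴, so T_eq⁴ = S(1−A)/(4σ).
T_eq = [1.80×10⁴ × 0.90 / (4 × 5.67×10⁻⁸)]^(1/4) = (7.13×10¹⁰)^(1/4) = 517 K.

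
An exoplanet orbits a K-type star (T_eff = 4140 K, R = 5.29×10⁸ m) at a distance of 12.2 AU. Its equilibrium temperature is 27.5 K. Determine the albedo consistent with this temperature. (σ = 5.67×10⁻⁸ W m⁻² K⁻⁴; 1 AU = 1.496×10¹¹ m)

A ≈ 0.91

d = 12.2 AU = 1.83×10¹² m.
L = 4πR_⋆²σT_⋆⁴ = 4π(5.29×10⁸)² × 5.67×10⁻⁸ × (4140)⁴ = 5.86×10²⁵ W.
S = L/(4πd²) = 1.40 W m⁻².
From T_eq⁴ = S(1−A)/(4σ): 1−A = 4σT_eq⁴/S.
1−A = 4 × 5.67×10⁻⁸ × (27.5)⁴ / 1.40 = 0.093.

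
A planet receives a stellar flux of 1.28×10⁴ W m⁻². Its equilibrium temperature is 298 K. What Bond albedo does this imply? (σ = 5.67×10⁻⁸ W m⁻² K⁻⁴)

A ≈ 0.86

From T_eq⁴ = S(1−A)/(4σ): 1−A = 4σT_eq⁴/S.
1−A = 4 × 5.67×10⁻⁸ × (298)⁴ / 1.28×10⁴ = 0.140.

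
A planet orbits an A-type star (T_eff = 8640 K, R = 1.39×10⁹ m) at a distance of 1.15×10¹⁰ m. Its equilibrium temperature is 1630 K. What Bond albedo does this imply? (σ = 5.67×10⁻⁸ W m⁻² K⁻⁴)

L = 4πR_⋆²σT_⋆⁴ = 4π(1.39×10⁹)² × 5.67×10⁻⁸ × (8640)⁴ = 7.67×10²⁷ W.
S = L/(4πd²) = 4.62×10⁶ W m⁻².
From T_eq⁴ = S(1−A)/(4σ): 1−A = 4σT_eq⁴/S.
1−A = 4 × 5.67×10⁻⁸ × (1630)⁴ / 4.62×10⁶ = 0.347.

A ≈ 0.65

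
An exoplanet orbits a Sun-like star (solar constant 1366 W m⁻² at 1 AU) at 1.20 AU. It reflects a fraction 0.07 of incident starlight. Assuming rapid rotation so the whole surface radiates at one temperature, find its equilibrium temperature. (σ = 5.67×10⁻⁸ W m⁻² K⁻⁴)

Flux at 1.20 AU: S = 1366/1.20² = 949 W m⁻².
Energy balance: absorbed = emitted ⇒ πR²·S(1−A) = 4πR²·σT_eq⁴, so T_eq⁴ = S(1−A)/(4σ).
T_eq = [949 × 0.93 / (4 × 5.67×10⁻⁸)]^(1/4) = (3.89×10⁹)^(1/4) = 250 K.

T_eq ≈ 250 K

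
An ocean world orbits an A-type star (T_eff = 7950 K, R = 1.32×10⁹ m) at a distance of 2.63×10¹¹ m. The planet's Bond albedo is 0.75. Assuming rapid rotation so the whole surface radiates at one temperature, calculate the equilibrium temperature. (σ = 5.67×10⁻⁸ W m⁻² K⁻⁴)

L = 4πR_⋆²σT_⋆⁴ = 4π(1.32×10⁹)² × 5.67×10⁻⁸ × (7950)⁴ = 4.96×10²⁷ W.
S = L/(4πd²) = 5710 W m⁻².
Energy balance: absorbed = emitted ⇒ πR²·S(1−A) = 4πR²·σT_eq⁴, so T_eq⁴ = S(1−A)/(4σ).
T_eq = [5710 × 0.25 / (4 × 5.67×10⁻⁸)]^(1/4) = (6.29×10⁹)^(1/4) = 282 K.

T_eq ≈ 282 K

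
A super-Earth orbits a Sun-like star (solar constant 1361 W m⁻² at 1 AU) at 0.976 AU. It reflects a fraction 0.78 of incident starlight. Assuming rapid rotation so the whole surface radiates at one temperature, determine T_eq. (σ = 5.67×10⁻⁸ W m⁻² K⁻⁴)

T_eq ≈ 193 K

Flux at 0.976 AU: S = 1361/0.976² = 1430 W m⁻².
Energy balance: absorbed = emitted ⇒ πR²·S(1−A) = 4πR²·σT_eq⁴, so T_eq⁴ = S(1−A)/(4σ).
T_eq = [1430 × 0.22 / (4 × 5.67×10⁻⁸)]^(1/4) = (1.39×10⁹)^(1/4) = 193 K.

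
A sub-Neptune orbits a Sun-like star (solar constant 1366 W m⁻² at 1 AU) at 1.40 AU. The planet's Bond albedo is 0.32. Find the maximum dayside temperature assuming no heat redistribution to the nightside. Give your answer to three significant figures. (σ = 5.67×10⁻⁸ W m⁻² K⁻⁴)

Flux at 1.40 AU: S = 1366/1.40² = 697 W m⁻².
With no redistribution each surface element balances locally: S(1−A) = σT⁴.
T = [697 × 0.68 / 5.67×10⁻⁸]^(1/4) = (8.36×10⁹)^(1/4) = 302 K.

T_ss ≈ 302 K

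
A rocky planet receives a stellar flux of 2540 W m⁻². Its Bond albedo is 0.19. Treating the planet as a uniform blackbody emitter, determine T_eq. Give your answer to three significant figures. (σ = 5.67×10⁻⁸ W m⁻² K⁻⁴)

Energy balance: absorbed = emitted ⇒ πR²·S(1−A) = 4πR²·σT_eq⁴, so T_eq⁴ = S(1−A)/(4σ).
T_eq = [2540 × 0.81 / (4 × 5.67×10⁻⁸)]^(1/4) = (9.07×10⁹)^(1/4) = 309 K.

T_eq ≈ 309 K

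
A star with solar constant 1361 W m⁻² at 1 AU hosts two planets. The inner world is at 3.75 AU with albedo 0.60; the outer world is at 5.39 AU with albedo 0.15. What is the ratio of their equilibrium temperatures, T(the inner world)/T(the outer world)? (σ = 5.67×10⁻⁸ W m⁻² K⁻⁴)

T₁/T₂ ≈ 0.993

T_eq = [S₀(1−A)/(4σd²)]^(1/4), so T ∝ (1−A)^(1/4) / √d.
T₁ = [1361×0.40/(4×5.67×10⁻⁸×3.75²)]^(1/4) = 114.30 K.
T₂ = [1361×0.85/(4×5.67×10⁻⁸×5.39²)]^(1/4) = 115.11 K.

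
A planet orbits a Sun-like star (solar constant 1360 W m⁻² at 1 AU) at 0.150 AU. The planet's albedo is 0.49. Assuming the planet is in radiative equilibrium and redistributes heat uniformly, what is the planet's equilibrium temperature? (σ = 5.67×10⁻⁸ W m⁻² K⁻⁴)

T_eq ≈ 607 K

Flux at 0.150 AU: S = 1360/0.150² = 6.04×10⁴ W m⁻².
Energy balance: absorbed = emitted ⇒ πR²·S(1−A) = 4πR²·σT_eq⁴, so T_eq⁴ = S(1−A)/(4σ).
T_eq = [6.04×10⁴ × 0.51 / (4 × 5.67×10⁻⁸)]^(1/4) = (1.36×10¹¹)^(1/4) = 607 K.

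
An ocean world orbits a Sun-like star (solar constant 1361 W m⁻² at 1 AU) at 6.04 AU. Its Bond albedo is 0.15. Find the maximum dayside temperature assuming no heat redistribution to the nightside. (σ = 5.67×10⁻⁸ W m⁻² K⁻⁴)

Flux at 6.04 AU: S = 1361/6.04² = 37.3 W m⁻².
With no redistribution each surface element balances locally: S(1−A) = σT⁴.
T = [37.3 × 0.85 / 5.67×10⁻⁸]^(1/4) = (5.59×10⁸)^(1/4) = 154 K.

T_ss ≈ 154 K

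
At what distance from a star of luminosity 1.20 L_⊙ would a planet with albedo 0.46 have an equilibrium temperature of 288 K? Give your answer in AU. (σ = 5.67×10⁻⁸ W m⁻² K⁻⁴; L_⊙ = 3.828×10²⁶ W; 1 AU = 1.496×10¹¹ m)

L = 1.20 × 3.828×10²⁶ = 4.59×10²⁶ W.
From T_eq⁴ = L(1−A)/(16πσd²): d = √[L(1−A)/(16πσT_eq⁴)].
d = √[4.59×10²⁶ × 0.54 / (16π × 5.67×10⁻⁸ × (288)⁴)] = 1.12×10¹¹ m = 0.752 AU.

d ≈ 0.752 AU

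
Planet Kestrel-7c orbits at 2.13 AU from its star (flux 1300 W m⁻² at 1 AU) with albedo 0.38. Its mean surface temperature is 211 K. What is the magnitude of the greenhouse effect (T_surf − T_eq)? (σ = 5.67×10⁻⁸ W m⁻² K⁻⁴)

ΔT ≈ 43.7 K

S = 1300/2.13² = 286.5 W m⁻².
T_eq = [S(1−A)/(4σ)]^(1/4) = [286.5×0.62/(4×5.67×10⁻⁸)]^(1/4) = 167.3 K.
ΔT = T_surf − T_eq = 211 − 167.3.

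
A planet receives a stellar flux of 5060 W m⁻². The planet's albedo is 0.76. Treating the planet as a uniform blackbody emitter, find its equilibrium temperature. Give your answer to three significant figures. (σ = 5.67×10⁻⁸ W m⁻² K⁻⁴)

T_eq ≈ 271 K

Energy balance: absorbed = emitted ⇒ πR²·S(1−A) = 4πR²·σT_eq⁴, so T_eq⁴ = S(1−A)/(4σ).
T_eq = [5060 × 0.24 / (4 × 5.67×10⁻⁸)]^(1/4) = (5.35×10⁹)^(1/4) = 271 K.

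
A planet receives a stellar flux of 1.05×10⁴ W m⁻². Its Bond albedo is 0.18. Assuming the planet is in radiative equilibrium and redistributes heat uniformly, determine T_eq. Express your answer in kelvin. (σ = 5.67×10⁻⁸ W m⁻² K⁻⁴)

T_eq ≈ 441 K

Energy balance: absorbed = emitted ⇒ πR²·S(1−A) = 4πR²·σT_eq⁴, so T_eq⁴ = S(1−A)/(4σ).
T_eq = [1.05×10⁴ × 0.82 / (4 × 5.67×10⁻⁸)]^(1/4) = (3.80×10¹⁰)^(1/4) = 441 K.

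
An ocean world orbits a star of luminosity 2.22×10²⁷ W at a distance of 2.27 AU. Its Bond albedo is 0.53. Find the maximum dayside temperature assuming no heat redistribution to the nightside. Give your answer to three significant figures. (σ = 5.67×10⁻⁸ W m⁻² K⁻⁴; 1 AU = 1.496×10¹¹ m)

d = 2.27 AU = 3.40×10¹¹ m.
Flux: S = L/(4πd²) = 2.22×10²⁷/(4π×(3.40×10¹¹)²) = 1530 W m⁻².
With no redistribution each surface element balances locally: S(1−A) = σT⁴.
T = [1530 × 0.47 / 5.67×10⁻⁸]^(1/4) = (1.27×10¹⁰)^(1/4) = 336 K.

T_ss ≈ 336 K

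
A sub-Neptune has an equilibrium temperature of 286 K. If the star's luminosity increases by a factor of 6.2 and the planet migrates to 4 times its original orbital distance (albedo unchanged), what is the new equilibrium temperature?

T_eq ≈ 226 K

T_eq ∝ L^(1/4) · d^(−1/2).
T′ = 286 × 6.2^(1/4) / 4^(1/2) = 226 K.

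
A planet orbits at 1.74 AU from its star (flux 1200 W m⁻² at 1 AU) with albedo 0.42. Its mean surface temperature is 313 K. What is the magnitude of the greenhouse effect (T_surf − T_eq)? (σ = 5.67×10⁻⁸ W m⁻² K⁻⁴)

ΔT ≈ 134.6 K

S = 1200/1.74² = 396.4 W m⁻².
T_eq = [S(1−A)/(4σ)]^(1/4) = [396.4×0.58/(4×5.67×10⁻⁸)]^(1/4) = 178.4 K.
ΔT = T_surf − T_eq = 313 − 178.4.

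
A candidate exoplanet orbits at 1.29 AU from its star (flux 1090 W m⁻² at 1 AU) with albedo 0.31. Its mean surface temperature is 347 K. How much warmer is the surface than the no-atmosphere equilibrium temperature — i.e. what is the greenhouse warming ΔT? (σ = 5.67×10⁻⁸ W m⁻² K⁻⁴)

S = 1090/1.29² = 655.0 W m⁻².
T_eq = [S(1−A)/(4σ)]^(1/4) = [655.0×0.69/(4×5.67×10⁻⁸)]^(1/4) = 211.3 K.
ΔT = T_surf − T_eq = 347 − 211.3.

ΔT ≈ 135.7 K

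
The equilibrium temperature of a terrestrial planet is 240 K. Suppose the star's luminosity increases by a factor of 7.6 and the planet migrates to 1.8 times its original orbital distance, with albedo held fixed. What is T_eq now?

T_eq ∝ L^(1/4) · d^(−1/2).
T′ = 240 × 7.6^(1/4) / 1.8^(1/2) = 297 K.

T_eq ≈ 297 K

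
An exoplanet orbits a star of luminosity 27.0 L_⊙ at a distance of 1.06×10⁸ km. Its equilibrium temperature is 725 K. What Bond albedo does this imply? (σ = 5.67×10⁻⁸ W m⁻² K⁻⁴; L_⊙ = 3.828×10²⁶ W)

A ≈ 0.14

d = 1.06×10⁸ km = 1.06×10¹¹ m.
L = 27.0 × 3.828×10²⁶ = 1.03×10²⁸ W.
Flux: S = L/(4πd²) = 1.03×10²⁸/(4π×(1.06×10¹¹)²) = 7.32×10⁴ W m⁻².
From T_eq⁴ = S(1−A)/(4σ): 1−A = 4σT_eq⁴/S.
1−A = 4 × 5.67×10⁻⁸ × (725)⁴ / 7.32×10⁴ = 0.856.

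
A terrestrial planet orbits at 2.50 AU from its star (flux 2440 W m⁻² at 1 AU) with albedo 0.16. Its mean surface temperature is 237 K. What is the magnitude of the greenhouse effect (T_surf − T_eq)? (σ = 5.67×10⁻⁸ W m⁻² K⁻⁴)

S = 2440/2.50² = 390.4 W m⁻².
T_eq = [S(1−A)/(4σ)]^(1/4) = [390.4×0.84/(4×5.67×10⁻⁸)]^(1/4) = 195.0 K.
ΔT = T_surf − T_eq = 237 − 195.0.

ΔT ≈ 42.0 K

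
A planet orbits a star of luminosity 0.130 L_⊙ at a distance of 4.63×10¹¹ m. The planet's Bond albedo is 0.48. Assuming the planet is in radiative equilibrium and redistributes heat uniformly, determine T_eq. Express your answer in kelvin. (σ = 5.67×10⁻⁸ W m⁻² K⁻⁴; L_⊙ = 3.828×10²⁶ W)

L = 0.130 × 3.828×10²⁶ = 4.98×10²⁵ W.
Flux: S = L/(4πd²) = 4.98×10²⁵/(4π×(4.63×10¹¹)²) = 18.5 W m⁻².
Energy balance: absorbed = emitted ⇒ πR²·S(1−A) = 4πR²·σT_eq⁴, so T_eq⁴ = S(1−A)/(4σ).
T_eq = [18.5 × 0.52 / (4 × 5.67×10⁻⁸)]^(1/4) = (4.24×10⁷)^(1/4) = 80.7 K.

T_eq ≈ 80.7 K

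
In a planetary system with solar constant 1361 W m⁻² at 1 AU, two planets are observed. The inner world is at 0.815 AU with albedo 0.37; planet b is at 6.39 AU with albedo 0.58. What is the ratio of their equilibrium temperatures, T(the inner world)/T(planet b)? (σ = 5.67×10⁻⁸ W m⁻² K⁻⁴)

T₁/T₂ ≈ 3.099

T_eq = [S₀(1−A)/(4σd²)]^(1/4), so T ∝ (1−A)^(1/4) / √d.
T₁ = [1361×0.63/(4×5.67×10⁻⁸×0.815²)]^(1/4) = 274.67 K.
T₂ = [1361×0.42/(4×5.67×10⁻⁸×6.39²)]^(1/4) = 88.64 K.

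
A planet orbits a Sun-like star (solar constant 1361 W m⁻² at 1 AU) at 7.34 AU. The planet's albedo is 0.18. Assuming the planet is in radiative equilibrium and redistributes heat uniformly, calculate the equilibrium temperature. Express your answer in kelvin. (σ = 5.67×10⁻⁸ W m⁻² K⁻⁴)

Flux at 7.34 AU: S = 1361/7.34² = 25.3 W m⁻².
Energy balance: absorbed = emitted ⇒ πR²·S(1−A) = 4πR²·σT_eq⁴, so T_eq⁴ = S(1−A)/(4σ).
T_eq = [25.3 × 0.82 / (4 × 5.67×10⁻⁸)]^(1/4) = (9.13×10⁷)^(1/4) = 97.8 K.

T_eq ≈ 97.8 K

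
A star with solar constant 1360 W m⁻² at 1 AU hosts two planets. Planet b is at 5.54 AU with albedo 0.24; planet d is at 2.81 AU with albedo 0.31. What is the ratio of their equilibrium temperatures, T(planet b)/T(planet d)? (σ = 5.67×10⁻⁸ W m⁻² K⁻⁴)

T₁/T₂ ≈ 0.730

T_eq = [S₀(1−A)/(4σd²)]^(1/4), so T ∝ (1−A)^(1/4) / √d.
T₁ = [1360×0.76/(4×5.67×10⁻⁸×5.54²)]^(1/4) = 110.39 K.
T₂ = [1360×0.69/(4×5.67×10⁻⁸×2.81²)]^(1/4) = 151.30 K.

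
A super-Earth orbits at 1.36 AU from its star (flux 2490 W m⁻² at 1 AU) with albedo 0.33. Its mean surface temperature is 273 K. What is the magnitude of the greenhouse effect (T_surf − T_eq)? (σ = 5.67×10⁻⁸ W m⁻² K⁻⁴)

S = 2490/1.36² = 1346 W m⁻².
T_eq = [S(1−A)/(4σ)]^(1/4) = [1346×0.67/(4×5.67×10⁻⁸)]^(1/4) = 251.1 K.
ΔT = T_surf − T_eq = 273 − 251.1.

ΔT ≈ 21.9 K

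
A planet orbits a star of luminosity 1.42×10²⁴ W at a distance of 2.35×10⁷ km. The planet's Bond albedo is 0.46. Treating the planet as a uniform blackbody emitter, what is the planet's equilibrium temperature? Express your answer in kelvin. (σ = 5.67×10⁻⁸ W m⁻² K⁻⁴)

T_eq ≈ 149 K

d = 2.35×10⁷ km = 2.35×10¹⁰ m.
Flux: S = L/(4πd²) = 1.42×10²⁴/(4π×(2.35×10¹⁰)²) = 205 W m⁻².
Energy balance: absorbed = emitted ⇒ πR²·S(1−A) = 4πR²·σT_eq⁴, so T_eq⁴ = S(1−A)/(4σ).
T_eq = [205 × 0.54 / (4 × 5.67×10⁻⁸)]^(1/4) = (4.87×10⁸)^(1/4) = 149 K.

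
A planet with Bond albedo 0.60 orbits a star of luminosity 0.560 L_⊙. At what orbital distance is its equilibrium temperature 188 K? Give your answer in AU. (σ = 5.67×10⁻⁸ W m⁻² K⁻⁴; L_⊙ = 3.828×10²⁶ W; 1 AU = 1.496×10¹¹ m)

L = 0.560 × 3.828×10²⁶ = 2.14×10²⁶ W.
From T_eq⁴ = L(1−A)/(16πσd²): d = √[L(1−A)/(16πσT_eq⁴)].
d = √[2.14×10²⁶ × 0.40 / (16π × 5.67×10⁻⁸ × (188)⁴)] = 1.55×10¹¹ m = 1.04 AU.

d ≈ 1.04 AU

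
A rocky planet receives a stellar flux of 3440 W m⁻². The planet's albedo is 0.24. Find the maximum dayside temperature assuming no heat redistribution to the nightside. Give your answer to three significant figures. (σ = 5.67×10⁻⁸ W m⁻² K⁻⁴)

With no redistribution each surface element balances locally: S(1−A) = σT⁴.
T = [3440 × 0.76 / 5.67×10⁻⁸]^(1/4) = (4.61×10¹⁰)^(1/4) = 463 K.

T_ss ≈ 463 K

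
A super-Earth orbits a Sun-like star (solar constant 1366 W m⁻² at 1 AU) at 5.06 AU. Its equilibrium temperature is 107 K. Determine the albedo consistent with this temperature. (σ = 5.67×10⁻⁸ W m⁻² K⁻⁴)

A ≈ 0.44

Flux at 5.06 AU: S = 1366/5.06² = 53.4 W m⁻².
From T_eq⁴ = S(1−A)/(4σ): 1−A = 4σT_eq⁴/S.
1−A = 4 × 5.67×10⁻⁸ × (107)⁴ / 53.4 = 0.557.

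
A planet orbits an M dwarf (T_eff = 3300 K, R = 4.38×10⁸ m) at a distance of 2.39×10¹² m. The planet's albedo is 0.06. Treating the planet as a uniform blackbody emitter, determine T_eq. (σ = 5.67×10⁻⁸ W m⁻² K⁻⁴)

T_eq ≈ 31.1 K

L = 4πR_⋆²σT_⋆⁴ = 4π(4.38×10⁸)² × 5.67×10⁻⁸ × (3300)⁴ = 1.62×10²⁵ W.
S = L/(4πd²) = 0.226 W m⁻².
Energy balance: absorbed = emitted ⇒ πR²·S(1−A) = 4πR²·σT_eq⁴, so T_eq⁴ = S(1−A)/(4σ).
T_eq = [0.226 × 0.94 / (4 × 5.67×10⁻⁸)]^(1/4) = (9.36×10⁵)^(1/4) = 31.1 K.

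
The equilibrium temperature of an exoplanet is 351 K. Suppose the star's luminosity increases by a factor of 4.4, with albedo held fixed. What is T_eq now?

T_eq ∝ L^(1/4) · d^(−1/2).
T′ = 351 × 4.4^(1/4) = 508 K.

T_eq ≈ 508 K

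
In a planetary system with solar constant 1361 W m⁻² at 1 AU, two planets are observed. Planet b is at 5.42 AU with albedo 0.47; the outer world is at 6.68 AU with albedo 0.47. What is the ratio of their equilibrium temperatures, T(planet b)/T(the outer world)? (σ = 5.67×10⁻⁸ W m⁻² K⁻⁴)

T₁/T₂ ≈ 1.110

T_eq = [S₀(1−A)/(4σd²)]^(1/4), so T ∝ (1−A)^(1/4) / √d.
T₁ = [1361×0.53/(4×5.67×10⁻⁸×5.42²)]^(1/4) = 102.01 K.
T₂ = [1361×0.53/(4×5.67×10⁻⁸×6.68²)]^(1/4) = 91.88 K.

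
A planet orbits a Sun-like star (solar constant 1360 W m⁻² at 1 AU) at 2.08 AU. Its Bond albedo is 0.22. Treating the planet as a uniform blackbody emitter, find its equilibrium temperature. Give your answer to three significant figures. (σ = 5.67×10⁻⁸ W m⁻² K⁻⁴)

T_eq ≈ 181 K

Flux at 2.08 AU: S = 1360/2.08² = 314 W m⁻².
Energy balance: absorbed = emitted ⇒ πR²·S(1−A) = 4πR²·σT_eq⁴, so T_eq⁴ = S(1−A)/(4σ).
T_eq = [314 × 0.78 / (4 × 5.67×10⁻⁸)]^(1/4) = (1.08×10⁹)^(1/4) = 181 K.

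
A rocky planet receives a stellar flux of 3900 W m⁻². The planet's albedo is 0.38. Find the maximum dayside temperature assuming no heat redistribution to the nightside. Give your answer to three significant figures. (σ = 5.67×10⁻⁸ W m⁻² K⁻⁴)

With no redistribution each surface element balances locally: S(1−A) = σT⁴.
T = [3900 × 0.62 / 5.67×10⁻⁸]^(1/4) = (4.26×10¹⁰)^(1/4) = 454 K.

T_ss ≈ 454 K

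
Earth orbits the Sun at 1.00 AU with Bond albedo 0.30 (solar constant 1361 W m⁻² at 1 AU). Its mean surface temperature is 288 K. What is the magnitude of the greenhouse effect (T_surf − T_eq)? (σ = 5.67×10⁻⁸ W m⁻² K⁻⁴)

ΔT ≈ 33.4 K

S = 1361/1.00² = 1361 W m⁻².
T_eq = [S(1−A)/(4σ)]^(1/4) = [1361×0.70/(4×5.67×10⁻⁸)]^(1/4) = 254.6 K.
ΔT = T_surf − T_eq = 288 − 254.6.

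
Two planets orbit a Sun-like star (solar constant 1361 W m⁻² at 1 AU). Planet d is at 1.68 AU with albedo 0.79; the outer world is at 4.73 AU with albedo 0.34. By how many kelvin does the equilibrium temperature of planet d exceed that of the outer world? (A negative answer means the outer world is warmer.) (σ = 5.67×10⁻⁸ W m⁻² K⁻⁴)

ΔT ≈ 30.0 K

T_eq = [S₀(1−A)/(4σd²)]^(1/4), so T ∝ (1−A)^(1/4) / √d.
T₁ = [1361×0.21/(4×5.67×10⁻⁸×1.68²)]^(1/4) = 145.36 K.
T₂ = [1361×0.66/(4×5.67×10⁻⁸×4.73²)]^(1/4) = 115.35 K.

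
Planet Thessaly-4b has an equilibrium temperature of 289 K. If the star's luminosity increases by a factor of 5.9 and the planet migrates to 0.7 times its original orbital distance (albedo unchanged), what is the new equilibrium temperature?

T_eq ≈ 538 K

T_eq ∝ L^(1/4) · d^(−1/2).
T′ = 289 × 5.9^(1/4) / 0.7^(1/2) = 538 K.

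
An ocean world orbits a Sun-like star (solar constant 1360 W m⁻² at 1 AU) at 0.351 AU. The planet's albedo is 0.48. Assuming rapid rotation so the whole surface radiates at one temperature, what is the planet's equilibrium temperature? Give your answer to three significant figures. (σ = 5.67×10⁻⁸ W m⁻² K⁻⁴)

T_eq ≈ 399 K

Flux at 0.351 AU: S = 1360/0.351² = 1.10×10⁴ W m⁻².
Energy balance: absorbed = emitted ⇒ πR²·S(1−A) = 4πR²·σT_eq⁴, so T_eq⁴ = S(1−A)/(4σ).
T_eq = [1.10×10⁴ × 0.52 / (4 × 5.67×10⁻⁸)]^(1/4) = (2.53×10¹⁰)^(1/4) = 399 K.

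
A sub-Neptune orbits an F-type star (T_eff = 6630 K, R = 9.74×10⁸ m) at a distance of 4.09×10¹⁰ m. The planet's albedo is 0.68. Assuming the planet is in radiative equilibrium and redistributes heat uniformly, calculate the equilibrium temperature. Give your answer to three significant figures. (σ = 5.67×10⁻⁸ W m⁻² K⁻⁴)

L = 4πR_⋆²σT_⋆⁴ = 4π(9.74×10⁸)² × 5.67×10⁻⁸ × (6630)⁴ = 1.31×10²⁷ W.
S = L/(4πd²) = 6.21×10⁴ W m⁻².
Energy balance: absorbed = emitted ⇒ πR²·S(1−A) = 4πR²·σT_eq⁴, so T_eq⁴ = S(1−A)/(4σ).
T_eq = [6.21×10⁴ × 0.32 / (4 × 5.67×10⁻⁸)]^(1/4) = (8.77×10¹⁰)^(1/4) = 544 K.

T_eq ≈ 544 K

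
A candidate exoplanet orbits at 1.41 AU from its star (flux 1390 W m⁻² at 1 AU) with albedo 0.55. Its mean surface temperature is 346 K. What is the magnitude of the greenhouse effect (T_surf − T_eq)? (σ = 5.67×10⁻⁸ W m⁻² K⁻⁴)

S = 1390/1.41² = 699.2 W m⁻².
T_eq = [S(1−A)/(4σ)]^(1/4) = [699.2×0.45/(4×5.67×10⁻⁸)]^(1/4) = 193.0 K.
ΔT = T_surf − T_eq = 346 − 193.0.

ΔT ≈ 153.0 K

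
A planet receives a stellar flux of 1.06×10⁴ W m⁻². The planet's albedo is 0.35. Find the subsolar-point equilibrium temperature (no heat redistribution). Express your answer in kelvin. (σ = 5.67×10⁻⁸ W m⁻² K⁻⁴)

T_ss ≈ 590 K

At the subsolar point the surface absorbs S(1−A) and emits σT⁴ per unit area — no factor of 4, since only the local patch is in balance.
T = [1.06×10⁴ × 0.65 / 5.67×10⁻⁸]^(1/4) = (1.22×10¹¹)^(1/4) = 590 K.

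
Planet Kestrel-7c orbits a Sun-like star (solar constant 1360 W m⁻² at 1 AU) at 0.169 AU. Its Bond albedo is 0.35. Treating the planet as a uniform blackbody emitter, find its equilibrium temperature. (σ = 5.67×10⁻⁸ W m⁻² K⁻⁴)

T_eq ≈ 608 K

Flux at 0.169 AU: S = 1360/0.169² = 4.76×10⁴ W m⁻².
Energy balance: absorbed = emitted ⇒ πR²·S(1−A) = 4πR²·σT_eq⁴, so T_eq⁴ = S(1−A)/(4σ).
T_eq = [4.76×10⁴ × 0.65 / (4 × 5.67×10⁻⁸)]^(1/4) = (1.36×10¹¹)^(1/4) = 608 K.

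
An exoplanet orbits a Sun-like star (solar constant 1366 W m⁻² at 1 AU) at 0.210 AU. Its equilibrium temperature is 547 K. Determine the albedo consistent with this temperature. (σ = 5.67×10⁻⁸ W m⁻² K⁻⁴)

Flux at 0.210 AU: S = 1366/0.210² = 3.10×10⁴ W m⁻².
From T_eq⁴ = S(1−A)/(4σ): 1−A = 4σT_eq⁴/S.
1−A = 4 × 5.67×10⁻⁸ × (547)⁴ / 3.10×10⁴ = 0.656.

A ≈ 0.34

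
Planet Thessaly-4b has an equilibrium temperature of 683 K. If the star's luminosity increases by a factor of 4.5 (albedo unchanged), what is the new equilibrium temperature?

T_eq ∝ L^(1/4) · d^(−1/2).
T′ = 683 × 4.5^(1/4) = 995 K.

T_eq ≈ 995 K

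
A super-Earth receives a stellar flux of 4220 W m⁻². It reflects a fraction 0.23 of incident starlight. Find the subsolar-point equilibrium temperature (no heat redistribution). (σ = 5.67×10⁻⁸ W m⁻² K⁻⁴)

T_ss ≈ 489 K

At the subsolar point the surface absorbs S(1−A) and emits σT⁴ per unit area — no factor of 4, since only the local patch is in balance.
T = [4220 × 0.77 / 5.67×10⁻⁸]^(1/4) = (5.73×10¹⁰)^(1/4) = 489 K.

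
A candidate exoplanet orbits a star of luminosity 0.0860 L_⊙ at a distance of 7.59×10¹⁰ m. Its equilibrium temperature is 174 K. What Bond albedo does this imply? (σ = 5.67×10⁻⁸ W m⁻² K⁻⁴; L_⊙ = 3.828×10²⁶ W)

A ≈ 0.54

L = 0.0860 × 3.828×10²⁶ = 3.29×10²⁵ W.
Flux: S = L/(4πd²) = 3.29×10²⁵/(4π×(7.59×10¹⁰)²) = 455 W m⁻².
From T_eq⁴ = S(1−A)/(4σ): 1−A = 4σT_eq⁴/S.
1−A = 4 × 5.67×10⁻⁸ × (174)⁴ / 455 = 0.457.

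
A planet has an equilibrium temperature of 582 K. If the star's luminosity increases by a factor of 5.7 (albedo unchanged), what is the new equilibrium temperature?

T_eq ≈ 899 K

T_eq ∝ L^(1/4) · d^(−1/2).
T′ = 582 × 5.7^(1/4) = 899 K.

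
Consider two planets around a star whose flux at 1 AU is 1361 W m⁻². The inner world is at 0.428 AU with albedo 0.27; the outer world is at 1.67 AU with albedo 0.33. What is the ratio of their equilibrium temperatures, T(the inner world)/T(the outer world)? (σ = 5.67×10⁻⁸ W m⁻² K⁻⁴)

T₁/T₂ ≈ 2.018

T_eq = [S₀(1−A)/(4σd²)]^(1/4), so T ∝ (1−A)^(1/4) / √d.
T₁ = [1361×0.73/(4×5.67×10⁻⁸×0.428²)]^(1/4) = 393.24 K.
T₂ = [1361×0.67/(4×5.67×10⁻⁸×1.67²)]^(1/4) = 194.86 K.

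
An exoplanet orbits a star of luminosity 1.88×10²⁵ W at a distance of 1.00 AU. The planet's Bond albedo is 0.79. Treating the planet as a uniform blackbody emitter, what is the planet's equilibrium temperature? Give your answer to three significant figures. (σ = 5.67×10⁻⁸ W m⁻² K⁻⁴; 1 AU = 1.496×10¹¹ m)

d = 1.00 AU = 1.50×10¹¹ m.
Flux: S = L/(4πd²) = 1.88×10²⁵/(4π×(1.50×10¹¹)²) = 66.8 W m⁻².
Energy balance: absorbed = emitted ⇒ πR²·S(1−A) = 4πR²·σT_eq⁴, so T_eq⁴ = S(1−A)/(4σ).
T_eq = [66.8 × 0.21 / (4 × 5.67×10⁻⁸)]^(1/4) = (6.19×10⁷)^(1/4) = 88.7 K.

T_eq ≈ 88.7 K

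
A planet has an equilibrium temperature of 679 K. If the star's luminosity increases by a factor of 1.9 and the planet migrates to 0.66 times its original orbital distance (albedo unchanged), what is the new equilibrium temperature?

T_eq ≈ 981 K

T_eq ∝ L^(1/4) · d^(−1/2).
T′ = 679 × 1.9^(1/4) / 0.66^(1/2) = 981 K.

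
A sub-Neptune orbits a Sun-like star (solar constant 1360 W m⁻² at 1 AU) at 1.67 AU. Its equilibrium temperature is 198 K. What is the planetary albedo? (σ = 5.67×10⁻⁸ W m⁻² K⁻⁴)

A ≈ 0.29

Flux at 1.67 AU: S = 1360/1.67² = 488 W m⁻².
From T_eq⁴ = S(1−A)/(4σ): 1−A = 4σT_eq⁴/S.
1−A = 4 × 5.67×10⁻⁸ × (198)⁴ / 488 = 0.715.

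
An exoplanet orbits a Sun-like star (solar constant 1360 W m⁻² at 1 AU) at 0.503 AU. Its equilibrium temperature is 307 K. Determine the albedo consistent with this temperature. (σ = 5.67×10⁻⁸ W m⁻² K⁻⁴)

Flux at 0.503 AU: S = 1360/0.503² = 5380 W m⁻².
From T_eq⁴ = S(1−A)/(4σ): 1−A = 4σT_eq⁴/S.
1−A = 4 × 5.67×10⁻⁸ × (307)⁴ / 5380 = 0.375.

A ≈ 0.63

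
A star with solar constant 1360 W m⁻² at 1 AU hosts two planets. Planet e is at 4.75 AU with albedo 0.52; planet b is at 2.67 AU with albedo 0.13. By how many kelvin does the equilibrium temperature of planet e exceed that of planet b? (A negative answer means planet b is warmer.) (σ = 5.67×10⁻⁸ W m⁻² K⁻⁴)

T_eq = [S₀(1−A)/(4σd²)]^(1/4), so T ∝ (1−A)^(1/4) / √d.
T₁ = [1360×0.48/(4×5.67×10⁻⁸×4.75²)]^(1/4) = 106.28 K.
T₂ = [1360×0.87/(4×5.67×10⁻⁸×2.67²)]^(1/4) = 164.47 K.

ΔT ≈ -58.2 K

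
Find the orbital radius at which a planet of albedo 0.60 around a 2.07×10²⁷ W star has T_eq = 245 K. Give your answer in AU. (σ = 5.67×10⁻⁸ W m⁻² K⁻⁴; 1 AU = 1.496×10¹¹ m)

d ≈ 1.90 AU

From T_eq⁴ = L(1−A)/(16πσd²): d = √[L(1−A)/(16πσT_eq⁴)].
d = √[2.07×10²⁷ × 0.40 / (16π × 5.67×10⁻⁸ × (245)⁴)] = 2.84×10¹¹ m = 1.90 AU.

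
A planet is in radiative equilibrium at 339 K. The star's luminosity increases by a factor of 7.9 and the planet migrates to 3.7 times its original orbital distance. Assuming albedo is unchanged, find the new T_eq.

T_eq ∝ L^(1/4) · d^(−1/2).
T′ = 339 × 7.9^(1/4) / 3.7^(1/2) = 295 K.

T_eq ≈ 295 K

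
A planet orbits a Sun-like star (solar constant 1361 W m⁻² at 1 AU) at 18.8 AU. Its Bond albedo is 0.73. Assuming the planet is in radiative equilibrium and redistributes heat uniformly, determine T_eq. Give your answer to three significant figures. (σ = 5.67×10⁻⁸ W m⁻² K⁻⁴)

T_eq ≈ 46.3 K

Flux at 18.8 AU: S = 1361/18.8² = 3.85 W m⁻².
Energy balance: absorbed = emitted ⇒ πR²·S(1−A) = 4πR²·σT_eq⁴, so T_eq⁴ = S(1−A)/(4σ).
T_eq = [3.85 × 0.27 / (4 × 5.67×10⁻⁸)]^(1/4) = (4.58×10⁶)^(1/4) = 46.3 K.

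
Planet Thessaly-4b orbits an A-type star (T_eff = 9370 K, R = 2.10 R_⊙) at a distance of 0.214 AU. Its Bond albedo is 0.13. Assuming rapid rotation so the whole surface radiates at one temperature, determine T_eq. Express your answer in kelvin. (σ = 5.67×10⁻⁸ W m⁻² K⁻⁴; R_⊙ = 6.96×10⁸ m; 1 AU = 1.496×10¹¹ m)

R_⋆ = 2.10 × 6.96×10⁸ = 1.46×10⁹ m.
d = 0.214 AU = 3.20×10¹⁰ m.
L = 4πR_⋆²σT_⋆⁴ = 4π(1.46×10⁹)² × 5.67×10⁻⁸ × (9370)⁴ = 1.17×10²⁸ W.
S = L/(4πd²) = 9.11×10⁵ W m⁻².
Energy balance: absorbed = emitted ⇒ πR²·S(1−A) = 4πR²·σT_eq⁴, so T_eq⁴ = S(1−A)/(4σ).
T_eq = [9.11×10⁵ × 0.87 / (4 × 5.67×10⁻⁸)]^(1/4) = (3.49×10¹²)^(1/4) = 1370 K.

T_eq ≈ 1370 K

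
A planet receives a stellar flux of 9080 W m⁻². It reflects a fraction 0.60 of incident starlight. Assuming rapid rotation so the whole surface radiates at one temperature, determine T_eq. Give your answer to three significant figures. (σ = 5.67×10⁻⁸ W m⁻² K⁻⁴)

T_eq ≈ 356 K

Energy balance: absorbed = emitted ⇒ πR²·S(1−A) = 4πR²·σT_eq⁴, so T_eq⁴ = S(1−A)/(4σ).
T_eq = [9080 × 0.40 / (4 × 5.67×10⁻⁸)]^(1/4) = (1.60×10¹⁰)^(1/4) = 356 K.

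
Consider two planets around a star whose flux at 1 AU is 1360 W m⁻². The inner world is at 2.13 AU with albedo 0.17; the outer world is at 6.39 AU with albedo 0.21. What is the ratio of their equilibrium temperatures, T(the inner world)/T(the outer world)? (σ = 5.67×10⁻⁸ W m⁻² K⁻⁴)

T₁/T₂ ≈ 1.754

T_eq = [S₀(1−A)/(4σd²)]^(1/4), so T ∝ (1−A)^(1/4) / √d.
T₁ = [1360×0.83/(4×5.67×10⁻⁸×2.13²)]^(1/4) = 181.99 K.
T₂ = [1360×0.79/(4×5.67×10⁻⁸×6.39²)]^(1/4) = 103.78 K.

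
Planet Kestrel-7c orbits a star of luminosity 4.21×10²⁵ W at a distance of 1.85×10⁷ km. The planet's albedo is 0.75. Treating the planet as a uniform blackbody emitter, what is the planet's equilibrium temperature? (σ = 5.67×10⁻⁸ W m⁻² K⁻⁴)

T_eq ≈ 322 K

d = 1.85×10⁷ km = 1.85×10¹⁰ m.
Flux: S = L/(4πd²) = 4.21×10²⁵/(4π×(1.85×10¹⁰)²) = 9790 W m⁻².
Energy balance: absorbed = emitted ⇒ πR²·S(1−A) = 4πR²·σT_eq⁴, so T_eq⁴ = S(1−A)/(4σ).
T_eq = [9790 × 0.25 / (4 × 5.67×10⁻⁸)]^(1/4) = (1.08×10¹⁰)^(1/4) = 322 K.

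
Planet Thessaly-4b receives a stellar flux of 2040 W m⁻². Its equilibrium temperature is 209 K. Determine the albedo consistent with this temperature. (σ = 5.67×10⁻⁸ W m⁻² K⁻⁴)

A ≈ 0.79

From T_eq⁴ = S(1−A)/(4σ): 1−A = 4σT_eq⁴/S.
1−A = 4 × 5.67×10⁻⁸ × (209)⁴ / 2040 = 0.212.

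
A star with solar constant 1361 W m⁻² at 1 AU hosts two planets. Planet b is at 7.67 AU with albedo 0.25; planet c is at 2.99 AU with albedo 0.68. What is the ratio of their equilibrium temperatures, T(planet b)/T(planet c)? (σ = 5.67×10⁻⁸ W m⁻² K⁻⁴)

T₁/T₂ ≈ 0.773

T_eq = [S₀(1−A)/(4σd²)]^(1/4), so T ∝ (1−A)^(1/4) / √d.
T₁ = [1361×0.75/(4×5.67×10⁻⁸×7.67²)]^(1/4) = 93.52 K.
T₂ = [1361×0.32/(4×5.67×10⁻⁸×2.99²)]^(1/4) = 121.06 K.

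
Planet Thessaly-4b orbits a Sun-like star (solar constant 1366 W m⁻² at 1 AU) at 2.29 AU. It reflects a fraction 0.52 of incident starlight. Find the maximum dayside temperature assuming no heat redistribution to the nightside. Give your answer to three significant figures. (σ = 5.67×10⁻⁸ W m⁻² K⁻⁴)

Flux at 2.29 AU: S = 1366/2.29² = 260 W m⁻².
With no redistribution each surface element balances locally: S(1−A) = σT⁴.
T = [260 × 0.48 / 5.67×10⁻⁸]^(1/4) = (2.21×10⁹)^(1/4) = 217 K.

T_ss ≈ 217 K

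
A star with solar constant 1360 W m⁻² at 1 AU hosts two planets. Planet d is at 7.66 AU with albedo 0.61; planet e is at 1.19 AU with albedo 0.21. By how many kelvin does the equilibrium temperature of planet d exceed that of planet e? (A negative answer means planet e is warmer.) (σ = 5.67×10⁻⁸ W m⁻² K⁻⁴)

T_eq = [S₀(1−A)/(4σd²)]^(1/4), so T ∝ (1−A)^(1/4) / √d.
T₁ = [1360×0.39/(4×5.67×10⁻⁸×7.66²)]^(1/4) = 79.46 K.
T₂ = [1360×0.79/(4×5.67×10⁻⁸×1.19²)]^(1/4) = 240.50 K.

ΔT ≈ -161.0 K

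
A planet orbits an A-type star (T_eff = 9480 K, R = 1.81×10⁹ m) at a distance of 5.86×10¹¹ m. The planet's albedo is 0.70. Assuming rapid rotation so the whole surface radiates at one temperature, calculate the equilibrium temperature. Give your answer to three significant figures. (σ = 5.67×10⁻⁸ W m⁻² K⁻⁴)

T_eq ≈ 276 K

L = 4πR_⋆²σT_⋆⁴ = 4π(1.81×10⁹)² × 5.67×10⁻⁸ × (9480)⁴ = 1.89×10²⁸ W.
S = L/(4πd²) = 4370 W m⁻².
Energy balance: absorbed = emitted ⇒ πR²·S(1−A) = 4πR²·σT_eq⁴, so T_eq⁴ = S(1−A)/(4σ).
T_eq = [4370 × 0.30 / (4 × 5.67×10⁻⁸)]^(1/4) = (5.78×10⁹)^(1/4) = 276 K.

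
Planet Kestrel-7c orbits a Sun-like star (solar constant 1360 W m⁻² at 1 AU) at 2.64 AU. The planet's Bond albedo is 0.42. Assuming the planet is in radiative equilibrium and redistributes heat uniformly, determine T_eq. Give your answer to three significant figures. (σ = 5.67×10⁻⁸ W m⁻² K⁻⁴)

T_eq ≈ 149 K

Flux at 2.64 AU: S = 1360/2.64² = 195 W m⁻².
Energy balance: absorbed = emitted ⇒ πR²·S(1−A) = 4πR²·σT_eq⁴, so T_eq⁴ = S(1−A)/(4σ).
T_eq = [195 × 0.58 / (4 × 5.67×10⁻⁸)]^(1/4) = (4.99×10⁸)^(1/4) = 149 K.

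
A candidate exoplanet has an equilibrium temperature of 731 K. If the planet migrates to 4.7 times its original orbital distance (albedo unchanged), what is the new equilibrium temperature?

T_eq ∝ L^(1/4) · d^(−1/2).
T′ = 731 / 4.7^(1/2) = 337 K.

T_eq ≈ 337 K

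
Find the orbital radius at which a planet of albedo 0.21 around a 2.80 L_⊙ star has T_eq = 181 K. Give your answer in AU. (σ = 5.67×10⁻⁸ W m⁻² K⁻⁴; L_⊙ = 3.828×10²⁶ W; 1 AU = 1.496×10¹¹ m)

L = 2.80 × 3.828×10²⁶ = 1.07×10²⁷ W.
From T_eq⁴ = L(1−A)/(16πσd²): d = √[L(1−A)/(16πσT_eq⁴)].
d = √[1.07×10²⁷ × 0.79 / (16π × 5.67×10⁻⁸ × (181)⁴)] = 5.26×10¹¹ m = 3.52 AU.

d ≈ 3.52 AU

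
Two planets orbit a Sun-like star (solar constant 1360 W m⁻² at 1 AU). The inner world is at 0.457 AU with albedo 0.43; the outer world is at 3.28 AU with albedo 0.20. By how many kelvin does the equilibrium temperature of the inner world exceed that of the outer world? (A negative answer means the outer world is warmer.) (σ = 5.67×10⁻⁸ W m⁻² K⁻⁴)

T_eq = [S₀(1−A)/(4σd²)]^(1/4), so T ∝ (1−A)^(1/4) / √d.
T₁ = [1360×0.57/(4×5.67×10⁻⁸×0.457²)]^(1/4) = 357.67 K.
T₂ = [1360×0.80/(4×5.67×10⁻⁸×3.28²)]^(1/4) = 145.31 K.

ΔT ≈ 212.4 K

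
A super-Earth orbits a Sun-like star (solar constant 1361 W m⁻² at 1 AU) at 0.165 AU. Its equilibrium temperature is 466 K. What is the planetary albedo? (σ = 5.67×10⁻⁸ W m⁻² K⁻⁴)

A ≈ 0.79

Flux at 0.165 AU: S = 1361/0.165² = 5.00×10⁴ W m⁻².
From T_eq⁴ = S(1−A)/(4σ): 1−A = 4σT_eq⁴/S.
1−A = 4 × 5.67×10⁻⁸ × (466)⁴ / 5.00×10⁴ = 0.214.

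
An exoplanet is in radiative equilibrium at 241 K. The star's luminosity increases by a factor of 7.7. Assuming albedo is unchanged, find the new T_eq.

T_eq ≈ 401 K

T_eq ∝ L^(1/4) · d^(−1/2).
T′ = 241 × 7.7^(1/4) = 401 K.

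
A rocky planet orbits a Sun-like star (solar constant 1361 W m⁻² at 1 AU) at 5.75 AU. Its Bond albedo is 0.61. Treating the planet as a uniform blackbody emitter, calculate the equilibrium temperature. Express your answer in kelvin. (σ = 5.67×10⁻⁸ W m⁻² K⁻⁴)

Flux at 5.75 AU: S = 1361/5.75² = 41.2 W m⁻².
Energy balance: absorbed = emitted ⇒ πR²·S(1−A) = 4πR²·σT_eq⁴, so T_eq⁴ = S(1−A)/(4σ).
T_eq = [41.2 × 0.39 / (4 × 5.67×10⁻⁸)]^(1/4) = (7.08×10⁷)^(1/4) = 91.7 K.

T_eq ≈ 91.7 K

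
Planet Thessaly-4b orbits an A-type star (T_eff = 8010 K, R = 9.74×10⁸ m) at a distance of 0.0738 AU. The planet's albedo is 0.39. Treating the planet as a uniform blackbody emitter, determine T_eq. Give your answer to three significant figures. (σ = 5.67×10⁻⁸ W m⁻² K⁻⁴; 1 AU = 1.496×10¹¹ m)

T_eq ≈ 1490 K

d = 0.0738 AU = 1.10×10¹⁰ m.
L = 4πR_⋆²σT_⋆⁴ = 4π(9.74×10⁸)² × 5.67×10⁻⁸ × (8010)⁴ = 2.78×10²⁷ W.
S = L/(4πd²) = 1.82×10⁶ W m⁻².
Energy balance: absorbed = emitted ⇒ πR²·S(1−A) = 4πR²·σT_eq⁴, so T_eq⁴ = S(1−A)/(4σ).
T_eq = [1.82×10⁶ × 0.61 / (4 × 5.67×10⁻⁸)]^(1/4) = (4.89×10¹²)^(1/4) = 1490 K.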